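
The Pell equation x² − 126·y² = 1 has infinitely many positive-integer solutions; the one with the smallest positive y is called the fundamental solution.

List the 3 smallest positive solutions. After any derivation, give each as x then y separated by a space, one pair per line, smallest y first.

449 40
403201 35920
362074049 32256120

√126 → a₀=11, period (4,2,4,22); ℓ=4 even so k=3
a_0=11:  p_0=11·1+0=11,  q_0=11·0+1=1
…
a_2=2:  p_2=2·45+11=101,  q_2=2·4+1=9
a_3=4:  p_3=4·101+45=449,  q_3=4·9+4=40
→ (449, 40).  Check: 449²=201601, 126·40²=201600, difference 1.
(x_2, y_2) = (449·449 + 126·40·40, 449·40 + 40·449) = (403201, 35920)
(x_3, y_3) = (449·403201 + 126·40·35920, 449·35920 + 40·403201) = (362074049, 32256120)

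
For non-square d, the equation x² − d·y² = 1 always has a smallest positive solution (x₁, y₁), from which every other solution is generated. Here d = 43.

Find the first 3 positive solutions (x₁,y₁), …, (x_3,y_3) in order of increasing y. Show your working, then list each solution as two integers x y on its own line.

d=43: √d = [6; 1,1,3,1,5,1,3,1,1,12] (ℓ=10, even), read p_9/q_9
a_0=6:  p_0=6·1+0=6,  q_0=6·0+1=1
a_1=1:  p_1=1·6+1=7,  q_1=1·1+0=1
a_2=1:  p_2=1·7+6=13,  q_2=1·1+1=2
a_3=3:  p_3=3·13+7=46,  q_3=3·2+1=7
a_4=1:  p_4=1·46+13=59,  q_4=1·7+2=9
…
a_8=1:  p_8=1·1541+400=1941,  q_8=1·235+61=296
a_9=1:  p_9=1·1941+1541=3482,  q_9=1·296+235=531
(x₁, y₁) = (3482, 531);  3482² − 43·531² = 1 ✓
n=2: (3482,531)∘(3482,531) = (3482·3482+43·531·531, 3482·531+531·3482) = (24248647,3697884)
n=3: (24248647,3697884)∘(3482,531) = (3482·24248647+43·531·3697884, 3482·3697884+531·24248647) = (168867574226,25752063645)

3482 531
24248647 3697884
168867574226 25752063645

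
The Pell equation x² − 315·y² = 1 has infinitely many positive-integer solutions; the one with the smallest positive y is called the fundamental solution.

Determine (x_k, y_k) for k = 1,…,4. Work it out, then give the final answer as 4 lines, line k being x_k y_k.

71 4
10081 568
1431431 80652
203253121 11452016

[17; 1,2,1,34] for √315; ℓ=4 ⇒ convergent index 3
i=0: a=17 ⇒ p=17, q=1
…
i=2: a=2 ⇒ p=53, q=3
i=3: a=1 ⇒ p=71, q=4
fundamental: x₁=71, y₁=4  (since 5041 − 315·16 = 1)
n=2: (71,4)∘(71,4) = (71·71+315·4·4, 71·4+4·71) = (10081,568)
n=3: (10081,568)∘(71,4) = (71·10081+315·4·568, 71·568+4·10081) = (1431431,80652)
n=4: (1431431,80652)∘(71,4) = (71·1431431+315·4·80652, 71·80652+4·1431431) = (203253121,11452016)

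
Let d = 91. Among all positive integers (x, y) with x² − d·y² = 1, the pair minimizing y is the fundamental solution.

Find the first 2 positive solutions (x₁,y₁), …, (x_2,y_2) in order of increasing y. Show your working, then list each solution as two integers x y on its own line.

1574 165
4954951 519420

[9; 1,1,5,1,5,1,1,18] for √91; ℓ=8 ⇒ convergent index 7
step 0: (9, 1)  from 9·(1,0) + (0,1)
…
step 2: (19, 2)  from 1·(10,1) + (9,1)
…
step 4: (124, 13)  from 1·(105,11) + (19,2)
step 5: (725, 76)  from 5·(124,13) + (105,11)
step 6: (849, 89)  from 1·(725,76) + (124,13)
step 7: (1574, 165)  from 1·(849,89) + (725,76)
fundamental: x₁=1574, y₁=165  (since 2477476 − 91·27225 = 1)
k=2:  x_2 = 1574·1574+91·165·165 = 4954951,  y_2 = 1574·165+165·1574 = 519420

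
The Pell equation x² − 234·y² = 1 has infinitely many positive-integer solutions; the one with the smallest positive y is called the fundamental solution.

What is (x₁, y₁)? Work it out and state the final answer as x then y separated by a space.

√234 → a₀=15, period (3,2,1,2,1,2,3,30); ℓ=8 even so k=7
a_0=15:  p_0=15·1+0=15,  q_0=15·0+1=1
…
a_2=2:  p_2=2·46+15=107,  q_2=2·3+1=7
…
a_4=2:  p_4=2·153+107=413,  q_4=2·10+7=27
a_5=1:  p_5=1·413+153=566,  q_5=1·27+10=37
a_6=2:  p_6=2·566+413=1545,  q_6=2·37+27=101
a_7=3:  p_7=3·1545+566=5201,  q_7=3·101+37=340
(x₁, y₁) = (5201, 340);  5201² − 234·340² = 1 ✓

5201 340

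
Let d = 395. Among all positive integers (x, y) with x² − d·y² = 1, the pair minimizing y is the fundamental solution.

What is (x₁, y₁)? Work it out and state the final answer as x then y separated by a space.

159 8

[19; 1,6,1,38] for √395; ℓ=4 ⇒ convergent index 3
i=0: a=19 ⇒ p=19, q=1
i=1: a=1 ⇒ p=20, q=1
i=2: a=6 ⇒ p=139, q=7
i=3: a=1 ⇒ p=159, q=8
fundamental: x₁=159, y₁=8  (since 25281 − 395·64 = 1)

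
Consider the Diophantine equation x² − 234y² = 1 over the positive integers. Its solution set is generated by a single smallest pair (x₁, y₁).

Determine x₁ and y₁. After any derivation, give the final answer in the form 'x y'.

√234 = [15; 3,2,1,2,1,2,3,30, …], period ℓ=8 (even) → k=7
i=0: a=15 ⇒ p=15, q=1
…
i=2: a=2 ⇒ p=107, q=7
…
i=6: a=2 ⇒ p=1545, q=101
i=7: a=3 ⇒ p=5201, q=340
fundamental: x₁=5201, y₁=340  (since 27050401 − 234·115600 = 1)

5201 340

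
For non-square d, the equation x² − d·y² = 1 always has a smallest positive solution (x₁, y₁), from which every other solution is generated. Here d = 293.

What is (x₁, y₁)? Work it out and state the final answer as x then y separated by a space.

12320649 719780

[17; 8,1,1,8,34] for √293; ℓ=5 ⇒ convergent index 9
a_0=17:  p_0=17·1+0=17,  q_0=17·0+1=1
a_1=8:  p_1=8·17+1=137,  q_1=8·1+0=8
…
a_6=8:  p_6=8·84679+2482=679914,  q_6=8·4947+145=39721
…
a_8=1:  p_8=1·764593+679914=1444507,  q_8=1·44668+39721=84389
a_9=8:  p_9=8·1444507+764593=12320649,  q_9=8·84389+44668=719780
→ (12320649, 719780).  Check: 12320649²=151798391781201, 293·719780²=151798391781200, difference 1.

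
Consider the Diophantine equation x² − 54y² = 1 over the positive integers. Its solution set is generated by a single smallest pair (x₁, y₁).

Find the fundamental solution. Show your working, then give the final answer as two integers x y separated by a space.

485 66

[7; 2,1,6,1,2,14] for √54; ℓ=6 ⇒ convergent index 5
step 0: (7, 1)  from 7·(1,0) + (0,1)
step 1: (15, 2)  from 2·(7,1) + (1,0)
step 2: (22, 3)  from 1·(15,2) + (7,1)
step 3: (147, 20)  from 6·(22,3) + (15,2)
step 4: (169, 23)  from 1·(147,20) + (22,3)
step 5: (485, 66)  from 2·(169,23) + (147,20)
(x₁, y₁) = (485, 66);  485² − 54·66² = 1 ✓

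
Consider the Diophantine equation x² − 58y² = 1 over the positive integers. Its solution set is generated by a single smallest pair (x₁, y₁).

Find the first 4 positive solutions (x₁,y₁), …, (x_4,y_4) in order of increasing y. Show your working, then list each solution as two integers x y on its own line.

√58 → a₀=7, period (1,1,1,1,1,1,14); ℓ=7 odd so k=13
k=0  a_k=7  p_k/q_k = 7/1
k=1  a_k=1  p_k/q_k = 8/1
k=2  a_k=1  p_k/q_k = 15/2
k=3  a_k=1  p_k/q_k = 23/3
…
k=6  a_k=1  p_k/q_k = 99/13
…
k=8  a_k=1  p_k/q_k = 1546/203
k=9  a_k=1  p_k/q_k = 2993/393
…
k=12  a_k=1  p_k/q_k = 12071/1585
k=13  a_k=1  p_k/q_k = 19603/2574
→ (19603, 2574).  Check: 19603²=384277609, 58·2574²=384277608, difference 1.
n=2: (19603,2574)∘(19603,2574) = (19603·19603+58·2574·2574, 19603·2574+2574·19603) = (768555217,100916244)
n=3: (768555217,100916244)∘(19603,2574) = (19603·768555217+58·2574·100916244, 19603·100916244+2574·768555217) = (30131975818099,3956522259690)
n=4: (30131975818099,3956522259690)∘(19603,2574) = (19603·30131975818099+58·2574·3956522259690, 19603·3956522259690+2574·30131975818099) = (1181354243155834177,155119411612489896)

19603 2574
768555217 100916244
30131975818099 3956522259690
1181354243155834177 155119411612489896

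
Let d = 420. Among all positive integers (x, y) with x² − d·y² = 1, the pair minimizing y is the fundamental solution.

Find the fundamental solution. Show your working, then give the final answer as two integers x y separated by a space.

√420 → a₀=20, period (2,40); ℓ=2 even so k=1
a_0=20:  p_0=20·1+0=20,  q_0=20·0+1=1
a_1=2:  p_1=2·20+1=41,  q_1=2·1+0=2
fundamental: x₁=41, y₁=2  (since 1681 − 420·4 = 1)

41 2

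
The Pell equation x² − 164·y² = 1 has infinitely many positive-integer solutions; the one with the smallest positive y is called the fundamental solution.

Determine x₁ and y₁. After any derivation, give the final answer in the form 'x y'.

2049 160

d=164: √d = [12; 1,4,6,4,1,24] (ℓ=6, even), read p_5/q_5
i=0: a=12 ⇒ p=12, q=1
i=1: a=1 ⇒ p=13, q=1
i=2: a=4 ⇒ p=64, q=5
i=3: a=6 ⇒ p=397, q=31
i=4: a=4 ⇒ p=1652, q=129
i=5: a=1 ⇒ p=2049, q=160
fundamental: x₁=2049, y₁=160  (since 4198401 − 164·25600 = 1)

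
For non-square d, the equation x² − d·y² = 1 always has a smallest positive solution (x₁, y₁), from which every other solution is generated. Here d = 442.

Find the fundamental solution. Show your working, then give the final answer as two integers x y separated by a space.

d=442: √d = [21; 42] (ℓ=1, odd), read p_1/q_1
a_0=21:  p_0=21·1+0=21,  q_0=21·0+1=1
a_1=42:  p_1=42·21+1=883,  q_1=42·1+0=42
fundamental: x₁=883, y₁=42  (since 779689 − 442·1764 = 1)

883 42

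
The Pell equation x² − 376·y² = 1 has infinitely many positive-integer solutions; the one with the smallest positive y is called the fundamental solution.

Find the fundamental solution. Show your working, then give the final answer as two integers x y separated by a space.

2143295 110532

√376 = [19; 2,1,1,3,1,…,1,2,38, …], period ℓ=16 (even) → k=15
i=0: a=19 ⇒ p=19, q=1
…
i=4: a=3 ⇒ p=349, q=18
…
i=7: a=2 ⇒ p=2928, q=151
i=8: a=4 ⇒ p=12953, q=668
…
i=12: a=3 ⇒ p=368986, q=19029
i=13: a=1 ⇒ p=468441, q=24158
i=14: a=1 ⇒ p=837427, q=43187
i=15: a=2 ⇒ p=2143295, q=110532
fundamental: x₁=2143295, y₁=110532  (since 4593713457025 − 376·12217323024 = 1)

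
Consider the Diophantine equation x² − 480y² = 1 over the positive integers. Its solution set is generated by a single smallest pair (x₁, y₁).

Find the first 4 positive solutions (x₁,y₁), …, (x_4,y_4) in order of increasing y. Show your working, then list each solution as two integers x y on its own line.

[21; 1,9,1,42] for √480; ℓ=4 ⇒ convergent index 3
step 0: (21, 1)  from 21·(1,0) + (0,1)
step 1: (22, 1)  from 1·(21,1) + (1,0)
step 2: (219, 10)  from 9·(22,1) + (21,1)
step 3: (241, 11)  from 1·(219,10) + (22,1)
(x₁, y₁) = (241, 11);  241² − 480·11² = 1 ✓
k=2:  x_2 = 241·241+480·11·11 = 116161,  y_2 = 241·11+11·241 = 5302
k=3:  x_3 = 241·116161+480·11·5302 = 55989361,  y_3 = 241·5302+11·116161 = 2555553
k=4:  x_4 = 241·55989361+480·11·2555553 = 26986755841,  y_4 = 241·2555553+11·55989361 = 1231771244

241 11
116161 5302
55989361 2555553
26986755841 1231771244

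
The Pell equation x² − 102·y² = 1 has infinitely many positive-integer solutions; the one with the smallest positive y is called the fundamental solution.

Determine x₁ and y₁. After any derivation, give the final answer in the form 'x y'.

101 10

d=102: √d = [10; 10,20] (ℓ=2, even), read p_1/q_1
k=0  a_k=10  p_k/q_k = 10/1
k=1  a_k=10  p_k/q_k = 101/10
fundamental: x₁=101, y₁=10  (since 10201 − 102·100 = 1)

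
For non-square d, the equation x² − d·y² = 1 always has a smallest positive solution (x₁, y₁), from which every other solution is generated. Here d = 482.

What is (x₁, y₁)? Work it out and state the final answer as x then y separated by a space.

483 22

d=482: √d = [21; 1,20,1,42] (ℓ=4, even), read p_3/q_3
step 0: (21, 1)  from 21·(1,0) + (0,1)
…
step 2: (461, 21)  from 20·(22,1) + (21,1)
step 3: (483, 22)  from 1·(461,21) + (22,1)
(x₁, y₁) = (483, 22);  483² − 482·22² = 1 ✓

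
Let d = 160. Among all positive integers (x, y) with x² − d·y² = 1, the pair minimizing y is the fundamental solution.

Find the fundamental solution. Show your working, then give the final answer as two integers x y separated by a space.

[12; 1,1,1,5,1,1,1,24] for √160; ℓ=8 ⇒ convergent index 7
k=0  a_k=12  p_k/q_k = 12/1
k=1  a_k=1  p_k/q_k = 13/1
k=2  a_k=1  p_k/q_k = 25/2
k=3  a_k=1  p_k/q_k = 38/3
…
k=6  a_k=1  p_k/q_k = 468/37
k=7  a_k=1  p_k/q_k = 721/57
(x₁, y₁) = (721, 57);  721² − 160·57² = 1 ✓

721 57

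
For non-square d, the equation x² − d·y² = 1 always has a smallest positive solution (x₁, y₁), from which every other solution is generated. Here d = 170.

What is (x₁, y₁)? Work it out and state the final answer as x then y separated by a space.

339 26

d=170: √d = [13; 26] (ℓ=1, odd), read p_1/q_1
a_0=13:  p_0=13·1+0=13,  q_0=13·0+1=1
a_1=26:  p_1=26·13+1=339,  q_1=26·1+0=26
(x₁, y₁) = (339, 26);  339² − 170·26² = 1 ✓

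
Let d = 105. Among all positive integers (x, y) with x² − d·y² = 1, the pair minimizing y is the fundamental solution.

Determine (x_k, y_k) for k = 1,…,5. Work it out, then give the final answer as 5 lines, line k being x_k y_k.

41 4
3361 328
275561 26892
22592641 2204816
1852321001 180768020

d=105: √d = [10; 4,20] (ℓ=2, even), read p_1/q_1
step 0: (10, 1)  from 10·(1,0) + (0,1)
step 1: (41, 4)  from 4·(10,1) + (1,0)
→ (41, 4).  Check: 41²=1681, 105·4²=1680, difference 1.
(41+4√105)^2 = 3361 + 328√105
(41+4√105)^3 = 275561 + 26892√105
(41+4√105)^4 = 22592641 + 2204816√105
(41+4√105)^5 = 1852321001 + 180768020√105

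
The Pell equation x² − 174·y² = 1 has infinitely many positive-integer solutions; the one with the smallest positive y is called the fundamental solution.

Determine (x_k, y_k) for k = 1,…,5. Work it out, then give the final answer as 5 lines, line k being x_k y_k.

[13; 5,4,5,26] for √174; ℓ=4 ⇒ convergent index 3
k=0  a_k=13  p_k/q_k = 13/1
k=1  a_k=5  p_k/q_k = 66/5
k=2  a_k=4  p_k/q_k = 277/21
k=3  a_k=5  p_k/q_k = 1451/110
(x₁, y₁) = (1451, 110);  1451² − 174·110² = 1 ✓
k=2:  x_2 = 1451·1451+174·110·110 = 4210801,  y_2 = 1451·110+110·1451 = 319220
k=3:  x_3 = 1451·4210801+174·110·319220 = 12219743051,  y_3 = 1451·319220+110·4210801 = 926376330
k=4:  x_4 = 1451·12219743051+174·110·926376330 = 35461690123201,  y_4 = 1451·926376330+110·12219743051 = 2688343790440
k=5:  x_5 = 1451·35461690123201+174·110·2688343790440 = 102909812517786251,  y_5 = 1451·2688343790440+110·35461690123201 = 7801572753480550

1451 110
4210801 319220
12219743051 926376330
35461690123201 2688343790440
102909812517786251 7801572753480550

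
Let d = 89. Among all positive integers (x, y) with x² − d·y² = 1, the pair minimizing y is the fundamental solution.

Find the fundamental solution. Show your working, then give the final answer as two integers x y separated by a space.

500001 53000

d=89: √d = [9; 2,3,3,2,18] (ℓ=5, odd), read p_9/q_9
a_0=9:  p_0=9·1+0=9,  q_0=9·0+1=1
a_1=2:  p_1=2·9+1=19,  q_1=2·1+0=2
a_2=3:  p_2=3·19+9=66,  q_2=3·2+1=7
a_3=3:  p_3=3·66+19=217,  q_3=3·7+2=23
…
a_7=3:  p_7=3·18934+9217=66019,  q_7=3·2007+977=6998
a_8=3:  p_8=3·66019+18934=216991,  q_8=3·6998+2007=23001
a_9=2:  p_9=2·216991+66019=500001,  q_9=2·23001+6998=53000
(x₁, y₁) = (500001, 53000);  500001² − 89·53000² = 1 ✓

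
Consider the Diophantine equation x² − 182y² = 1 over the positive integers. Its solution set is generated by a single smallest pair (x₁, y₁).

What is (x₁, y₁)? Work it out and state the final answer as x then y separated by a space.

27 2

√182 = [13; 2,26, …], period ℓ=2 (even) → k=1
a_0=13:  p_0=13·1+0=13,  q_0=13·0+1=1
a_1=2:  p_1=2·13+1=27,  q_1=2·1+0=2
(x₁, y₁) = (27, 2);  27² − 182·2² = 1 ✓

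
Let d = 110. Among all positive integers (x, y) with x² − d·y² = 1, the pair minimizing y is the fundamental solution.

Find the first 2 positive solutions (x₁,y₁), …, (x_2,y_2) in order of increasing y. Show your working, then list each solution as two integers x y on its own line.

21 2
881 84

√110 → a₀=10, period (2,20); ℓ=2 even so k=1
k=0  a_k=10  p_k/q_k = 10/1
k=1  a_k=2  p_k/q_k = 21/2
→ (21, 2).  Check: 21²=441, 110·2²=440, difference 1.
k=2:  x_2 = 21·21+110·2·2 = 881,  y_2 = 21·2+2·21 = 84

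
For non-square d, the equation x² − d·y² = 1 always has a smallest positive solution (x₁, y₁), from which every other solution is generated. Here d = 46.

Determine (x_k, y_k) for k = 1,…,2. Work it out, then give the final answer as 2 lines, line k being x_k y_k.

24335 3588
1184384449 174627960

√46 → a₀=6, period (1,3,1,1,2,6,2,1,1,3,1,12); ℓ=12 even so k=11
i=0: a=6 ⇒ p=6, q=1
…
i=5: a=2 ⇒ p=156, q=23
…
i=8: a=1 ⇒ p=3147, q=464
i=9: a=1 ⇒ p=5297, q=781
i=10: a=3 ⇒ p=19038, q=2807
i=11: a=1 ⇒ p=24335, q=3588
→ (24335, 3588).  Check: 24335²=592192225, 46·3588²=592192224, difference 1.
(x_2, y_2) = (24335·24335 + 46·3588·3588, 24335·3588 + 3588·24335) = (1184384449, 174627960)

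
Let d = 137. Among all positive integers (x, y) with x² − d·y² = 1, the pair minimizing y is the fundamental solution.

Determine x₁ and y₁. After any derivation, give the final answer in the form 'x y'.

6083073 519712

d=137: √d = [11; 1,2,2,1,1,2,2,1,22] (ℓ=9, odd), read p_17/q_17
k=0  a_k=11  p_k/q_k = 11/1
k=1  a_k=1  p_k/q_k = 12/1
k=2  a_k=2  p_k/q_k = 35/3
k=3  a_k=2  p_k/q_k = 82/7
k=4  a_k=1  p_k/q_k = 117/10
…
k=6  a_k=2  p_k/q_k = 515/44
…
k=8  a_k=1  p_k/q_k = 1744/149
…
k=10  a_k=1  p_k/q_k = 41341/3532
…
k=16  a_k=2  p_k/q_k = 4286741/366241
k=17  a_k=1  p_k/q_k = 6083073/519712
(x₁, y₁) = (6083073, 519712);  6083073² − 137·519712² = 1 ✓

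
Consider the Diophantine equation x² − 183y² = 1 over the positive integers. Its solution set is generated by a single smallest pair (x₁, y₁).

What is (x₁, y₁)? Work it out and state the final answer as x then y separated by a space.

√183 = [13; 1,1,8,1,1,26, …], period ℓ=6 (even) → k=5
a_0=13:  p_0=13·1+0=13,  q_0=13·0+1=1
a_1=1:  p_1=1·13+1=14,  q_1=1·1+0=1
a_2=1:  p_2=1·14+13=27,  q_2=1·1+1=2
a_3=8:  p_3=8·27+14=230,  q_3=8·2+1=17
a_4=1:  p_4=1·230+27=257,  q_4=1·17+2=19
a_5=1:  p_5=1·257+230=487,  q_5=1·19+17=36
(x₁, y₁) = (487, 36);  487² − 183·36² = 1 ✓

487 36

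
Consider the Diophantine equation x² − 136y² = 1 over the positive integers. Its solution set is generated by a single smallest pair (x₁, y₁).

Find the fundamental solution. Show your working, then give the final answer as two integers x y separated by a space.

35 3

[11; 1,1,1,22] for √136; ℓ=4 ⇒ convergent index 3
step 0: (11, 1)  from 11·(1,0) + (0,1)
step 1: (12, 1)  from 1·(11,1) + (1,0)
step 2: (23, 2)  from 1·(12,1) + (11,1)
step 3: (35, 3)  from 1·(23,2) + (12,1)
(x₁, y₁) = (35, 3);  35² − 136·3² = 1 ✓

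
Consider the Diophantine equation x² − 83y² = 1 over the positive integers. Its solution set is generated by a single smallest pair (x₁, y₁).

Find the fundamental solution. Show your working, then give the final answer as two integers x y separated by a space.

d=83: √d = [9; 9,18] (ℓ=2, even), read p_1/q_1
k=0  a_k=9  p_k/q_k = 9/1
k=1  a_k=9  p_k/q_k = 82/9
fundamental: x₁=82, y₁=9  (since 6724 − 83·81 = 1)

82 9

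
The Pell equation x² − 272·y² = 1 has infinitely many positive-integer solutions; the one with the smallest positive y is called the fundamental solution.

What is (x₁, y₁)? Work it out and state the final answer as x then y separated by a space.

d=272: √d = [16; 2,32] (ℓ=2, even), read p_1/q_1
step 0: (16, 1)  from 16·(1,0) + (0,1)
step 1: (33, 2)  from 2·(16,1) + (1,0)
fundamental: x₁=33, y₁=2  (since 1089 − 272·4 = 1)

33 2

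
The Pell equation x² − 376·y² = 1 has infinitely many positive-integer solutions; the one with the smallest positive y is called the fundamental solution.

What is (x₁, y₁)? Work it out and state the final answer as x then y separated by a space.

2143295 110532

√376 = [19; 2,1,1,3,1,…,1,2,38, …], period ℓ=16 (even) → k=15
a_0=19:  p_0=19·1+0=19,  q_0=19·0+1=1
…
a_6=2:  p_6=2·446+349=1241,  q_6=2·23+18=64
a_7=2:  p_7=2·1241+446=2928,  q_7=2·64+23=151
a_8=4:  p_8=4·2928+1241=12953,  q_8=4·151+64=668
a_9=2:  p_9=2·12953+2928=28834,  q_9=2·668+151=1487
a_10=2:  p_10=2·28834+12953=70621,  q_10=2·1487+668=3642
…
a_14=1:  p_14=1·468441+368986=837427,  q_14=1·24158+19029=43187
a_15=2:  p_15=2·837427+468441=2143295,  q_15=2·43187+24158=110532
fundamental: x₁=2143295, y₁=110532  (since 4593713457025 − 376·12217323024 = 1)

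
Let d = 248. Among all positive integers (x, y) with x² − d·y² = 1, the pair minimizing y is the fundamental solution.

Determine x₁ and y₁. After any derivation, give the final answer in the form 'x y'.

63 4

[15; 1,2,1,30] for √248; ℓ=4 ⇒ convergent index 3
a_0=15:  p_0=15·1+0=15,  q_0=15·0+1=1
…
a_2=2:  p_2=2·16+15=47,  q_2=2·1+1=3
a_3=1:  p_3=1·47+16=63,  q_3=1·3+1=4
→ (63, 4).  Check: 63²=3969, 248·4²=3968, difference 1.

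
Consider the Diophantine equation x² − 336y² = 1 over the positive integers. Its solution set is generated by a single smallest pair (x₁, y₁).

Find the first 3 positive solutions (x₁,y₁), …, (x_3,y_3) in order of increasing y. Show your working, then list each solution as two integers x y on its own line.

55 3
6049 330
665335 36297

[18; 3,36] for √336; ℓ=2 ⇒ convergent index 1
step 0: (18, 1)  from 18·(1,0) + (0,1)
step 1: (55, 3)  from 3·(18,1) + (1,0)
(x₁, y₁) = (55, 3);  55² − 336·3² = 1 ✓
n=2: (55,3)∘(55,3) = (55·55+336·3·3, 55·3+3·55) = (6049,330)
n=3: (6049,330)∘(55,3) = (55·6049+336·3·330, 55·330+3·6049) = (665335,36297)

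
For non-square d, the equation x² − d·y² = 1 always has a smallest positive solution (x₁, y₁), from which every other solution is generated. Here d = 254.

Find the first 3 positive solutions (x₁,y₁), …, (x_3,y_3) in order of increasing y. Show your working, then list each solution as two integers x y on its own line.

[15; 1,14,1,30] for √254; ℓ=4 ⇒ convergent index 3
step 0: (15, 1)  from 15·(1,0) + (0,1)
step 1: (16, 1)  from 1·(15,1) + (1,0)
step 2: (239, 15)  from 14·(16,1) + (15,1)
step 3: (255, 16)  from 1·(239,15) + (16,1)
→ (255, 16).  Check: 255²=65025, 254·16²=65024, difference 1.
k=2:  x_2 = 255·255+254·16·16 = 130049,  y_2 = 255·16+16·255 = 8160
k=3:  x_3 = 255·130049+254·16·8160 = 66324735,  y_3 = 255·8160+16·130049 = 4161584

255 16
130049 8160
66324735 4161584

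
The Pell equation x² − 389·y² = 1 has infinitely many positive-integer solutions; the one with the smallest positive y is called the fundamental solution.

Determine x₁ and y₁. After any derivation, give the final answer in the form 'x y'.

d=389: √d = [19; 1,2,1,1,1,1,2,1,38] (ℓ=9, odd), read p_17/q_17
a_0=19:  p_0=19·1+0=19,  q_0=19·0+1=1
…
a_2=2:  p_2=2·20+19=59,  q_2=2·1+1=3
…
a_4=1:  p_4=1·79+59=138,  q_4=1·4+3=7
…
a_7=2:  p_7=2·355+217=927,  q_7=2·18+11=47
…
a_12=1:  p_12=1·151493+50925=202418,  q_12=1·7681+2582=10263
a_13=1:  p_13=1·202418+151493=353911,  q_13=1·10263+7681=17944
…
a_16=2:  p_16=2·910240+556329=2376809,  q_16=2·46151+28207=120509
a_17=1:  p_17=1·2376809+910240=3287049,  q_17=1·120509+46151=166660
fundamental: x₁=3287049, y₁=166660  (since 10804691128401 − 389·27775555600 = 1)

3287049 166660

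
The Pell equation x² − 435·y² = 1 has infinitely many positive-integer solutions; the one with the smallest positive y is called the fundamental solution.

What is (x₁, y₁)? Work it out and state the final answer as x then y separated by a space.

[20; 1,5,1,40] for √435; ℓ=4 ⇒ convergent index 3
a_0=20:  p_0=20·1+0=20,  q_0=20·0+1=1
a_1=1:  p_1=1·20+1=21,  q_1=1·1+0=1
a_2=5:  p_2=5·21+20=125,  q_2=5·1+1=6
a_3=1:  p_3=1·125+21=146,  q_3=1·6+1=7
→ (146, 7).  Check: 146²=21316, 435·7²=21315, difference 1.

146 7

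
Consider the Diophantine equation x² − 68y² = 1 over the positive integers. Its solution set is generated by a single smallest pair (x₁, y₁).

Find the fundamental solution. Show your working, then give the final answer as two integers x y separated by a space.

[8; 4,16] for √68; ℓ=2 ⇒ convergent index 1
k=0  a_k=8  p_k/q_k = 8/1
k=1  a_k=4  p_k/q_k = 33/4
fundamental: x₁=33, y₁=4  (since 1089 − 68·16 = 1)

33 4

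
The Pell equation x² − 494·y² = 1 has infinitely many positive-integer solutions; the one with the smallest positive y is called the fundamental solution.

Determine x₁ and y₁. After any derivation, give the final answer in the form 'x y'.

73035 3286

[22; 4,2,2,1,2,1,2,2,4,44] for √494; ℓ=10 ⇒ convergent index 9
step 0: (22, 1)  from 22·(1,0) + (0,1)
…
step 2: (200, 9)  from 2·(89,4) + (22,1)
…
step 4: (689, 31)  from 1·(489,22) + (200,9)
step 5: (1867, 84)  from 2·(689,31) + (489,22)
step 6: (2556, 115)  from 1·(1867,84) + (689,31)
…
step 8: (16514, 743)  from 2·(6979,314) + (2556,115)
step 9: (73035, 3286)  from 4·(16514,743) + (6979,314)
(x₁, y₁) = (73035, 3286);  73035² − 494·3286² = 1 ✓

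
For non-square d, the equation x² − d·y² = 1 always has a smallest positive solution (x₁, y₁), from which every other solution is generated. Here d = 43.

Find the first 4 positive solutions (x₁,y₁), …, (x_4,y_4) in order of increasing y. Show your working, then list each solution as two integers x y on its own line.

d=43: √d = [6; 1,1,3,1,5,1,3,1,1,12] (ℓ=10, even), read p_9/q_9
a_0=6:  p_0=6·1+0=6,  q_0=6·0+1=1
…
a_3=3:  p_3=3·13+7=46,  q_3=3·2+1=7
a_4=1:  p_4=1·46+13=59,  q_4=1·7+2=9
…
a_7=3:  p_7=3·400+341=1541,  q_7=3·61+52=235
a_8=1:  p_8=1·1541+400=1941,  q_8=1·235+61=296
a_9=1:  p_9=1·1941+1541=3482,  q_9=1·296+235=531
(x₁, y₁) = (3482, 531);  3482² − 43·531² = 1 ✓
(3482+531√43)^2 = 24248647 + 3697884√43
(3482+531√43)^3 = 168867574226 + 25752063645√43
(3482+531√43)^4 = 1175993762661217 + 179337367525896√43

3482 531
24248647 3697884
168867574226 25752063645
1175993762661217 179337367525896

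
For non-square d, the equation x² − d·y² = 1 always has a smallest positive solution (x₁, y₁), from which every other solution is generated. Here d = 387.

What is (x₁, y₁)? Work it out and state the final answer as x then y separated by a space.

3482 177

d=387: √d = [19; 1,2,19,2,1,38] (ℓ=6, even), read p_5/q_5
a_0=19:  p_0=19·1+0=19,  q_0=19·0+1=1
a_1=1:  p_1=1·19+1=20,  q_1=1·1+0=1
a_2=2:  p_2=2·20+19=59,  q_2=2·1+1=3
…
a_4=2:  p_4=2·1141+59=2341,  q_4=2·58+3=119
a_5=1:  p_5=1·2341+1141=3482,  q_5=1·119+58=177
fundamental: x₁=3482, y₁=177  (since 12124324 − 387·31329 = 1)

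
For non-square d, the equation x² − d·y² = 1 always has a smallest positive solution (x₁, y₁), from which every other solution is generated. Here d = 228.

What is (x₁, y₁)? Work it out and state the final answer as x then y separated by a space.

[15; 10,30] for √228; ℓ=2 ⇒ convergent index 1
step 0: (15, 1)  from 15·(1,0) + (0,1)
step 1: (151, 10)  from 10·(15,1) + (1,0)
→ (151, 10).  Check: 151²=22801, 228·10²=22800, difference 1.

151 10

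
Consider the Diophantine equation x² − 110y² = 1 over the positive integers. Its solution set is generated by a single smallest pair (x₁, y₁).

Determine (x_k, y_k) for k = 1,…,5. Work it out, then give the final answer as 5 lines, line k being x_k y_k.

√110 = [10; 2,20, …], period ℓ=2 (even) → k=1
step 0: (10, 1)  from 10·(1,0) + (0,1)
step 1: (21, 2)  from 2·(10,1) + (1,0)
(x₁, y₁) = (21, 2);  21² − 110·2² = 1 ✓
n=2: (21,2)∘(21,2) = (21·21+110·2·2, 21·2+2·21) = (881,84)
n=3: (881,84)∘(21,2) = (21·881+110·2·84, 21·84+2·881) = (36981,3526)
n=4: (36981,3526)∘(21,2) = (21·36981+110·2·3526, 21·3526+2·36981) = (1552321,148008)
n=5: (1552321,148008)∘(21,2) = (21·1552321+110·2·148008, 21·148008+2·1552321) = (65160501,6212810)

21 2
881 84
36981 3526
1552321 148008
65160501 6212810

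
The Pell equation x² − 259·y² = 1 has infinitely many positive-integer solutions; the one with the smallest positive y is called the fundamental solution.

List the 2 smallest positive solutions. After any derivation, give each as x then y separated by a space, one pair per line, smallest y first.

d=259: √d = [16; 10,1,2,3,4,3,2,1,10,32] (ℓ=10, even), read p_9/q_9
a_0=16:  p_0=16·1+0=16,  q_0=16·0+1=1
…
a_2=1:  p_2=1·161+16=177,  q_2=1·10+1=11
…
a_4=3:  p_4=3·515+177=1722,  q_4=3·32+11=107
a_5=4:  p_5=4·1722+515=7403,  q_5=4·107+32=460
a_6=3:  p_6=3·7403+1722=23931,  q_6=3·460+107=1487
a_7=2:  p_7=2·23931+7403=55265,  q_7=2·1487+460=3434
a_8=1:  p_8=1·55265+23931=79196,  q_8=1·3434+1487=4921
a_9=10:  p_9=10·79196+55265=847225,  q_9=10·4921+3434=52644
→ (847225, 52644).  Check: 847225²=717790200625, 259·52644²=717790200624, difference 1.
(847225+52644√259)^2 = 1435580401249 + 89202625800√259

847225 52644
1435580401249 89202625800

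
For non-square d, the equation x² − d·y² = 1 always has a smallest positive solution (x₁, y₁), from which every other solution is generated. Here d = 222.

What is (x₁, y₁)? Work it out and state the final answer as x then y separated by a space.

√222 → a₀=14, period (1,8,1,28); ℓ=4 even so k=3
a_0=14:  p_0=14·1+0=14,  q_0=14·0+1=1
…
a_2=8:  p_2=8·15+14=134,  q_2=8·1+1=9
a_3=1:  p_3=1·134+15=149,  q_3=1·9+1=10
(x₁, y₁) = (149, 10);  149² − 222·10² = 1 ✓

149 10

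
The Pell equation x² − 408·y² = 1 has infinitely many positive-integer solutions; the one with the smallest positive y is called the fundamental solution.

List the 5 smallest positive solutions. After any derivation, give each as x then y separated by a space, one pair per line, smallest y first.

[20; 5,40] for √408; ℓ=2 ⇒ convergent index 1
k=0  a_k=20  p_k/q_k = 20/1
k=1  a_k=5  p_k/q_k = 101/5
→ (101, 5).  Check: 101²=10201, 408·5²=10200, difference 1.
k=2:  x_2 = 101·101+408·5·5 = 20401,  y_2 = 101·5+5·101 = 1010
k=3:  x_3 = 101·20401+408·5·1010 = 4120901,  y_3 = 101·1010+5·20401 = 204015
k=4:  x_4 = 101·4120901+408·5·204015 = 832401601,  y_4 = 101·204015+5·4120901 = 41210020
k=5:  x_5 = 101·832401601+408·5·41210020 = 168141002501,  y_5 = 101·41210020+5·832401601 = 8324220025

101 5
20401 1010
4120901 204015
832401601 41210020
168141002501 8324220025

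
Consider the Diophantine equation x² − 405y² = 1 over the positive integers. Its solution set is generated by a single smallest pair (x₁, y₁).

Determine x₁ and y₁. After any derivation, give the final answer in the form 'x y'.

161 8

√405 → a₀=20, period (8,40); ℓ=2 even so k=1
i=0: a=20 ⇒ p=20, q=1
i=1: a=8 ⇒ p=161, q=8
fundamental: x₁=161, y₁=8  (since 25921 − 405·64 = 1)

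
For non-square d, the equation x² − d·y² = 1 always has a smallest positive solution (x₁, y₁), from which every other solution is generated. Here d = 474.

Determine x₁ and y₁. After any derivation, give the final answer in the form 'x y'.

d=474: √d = [21; 1,3,2,1,1,…,3,1,42] (ℓ=14, even), read p_13/q_13
a_0=21:  p_0=21·1+0=21,  q_0=21·0+1=1
…
a_2=3:  p_2=3·22+21=87,  q_2=3·1+1=4
a_3=2:  p_3=2·87+22=196,  q_3=2·4+1=9
…
a_6=1:  p_6=1·479+283=762,  q_6=1·22+13=35
…
a_8=1:  p_8=1·5051+762=5813,  q_8=1·232+35=267
…
a_12=3:  p_12=3·44218+16677=149331,  q_12=3·2031+766=6859
a_13=1:  p_13=1·149331+44218=193549,  q_13=1·6859+2031=8890
fundamental: x₁=193549, y₁=8890  (since 37461215401 − 474·79032100 = 1)

193549 8890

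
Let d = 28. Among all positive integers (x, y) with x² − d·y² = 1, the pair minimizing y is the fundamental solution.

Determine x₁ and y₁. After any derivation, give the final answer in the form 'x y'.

127 24

√28 → a₀=5, period (3,2,3,10); ℓ=4 even so k=3
a_0=5:  p_0=5·1+0=5,  q_0=5·0+1=1
a_1=3:  p_1=3·5+1=16,  q_1=3·1+0=3
a_2=2:  p_2=2·16+5=37,  q_2=2·3+1=7
a_3=3:  p_3=3·37+16=127,  q_3=3·7+3=24
→ (127, 24).  Check: 127²=16129, 28·24²=16128, difference 1.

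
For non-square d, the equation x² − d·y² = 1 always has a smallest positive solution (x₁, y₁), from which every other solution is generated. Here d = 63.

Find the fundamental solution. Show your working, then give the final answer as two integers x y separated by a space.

8 1

d=63: √d = [7; 1,14] (ℓ=2, even), read p_1/q_1
a_0=7:  p_0=7·1+0=7,  q_0=7·0+1=1
a_1=1:  p_1=1·7+1=8,  q_1=1·1+0=1
fundamental: x₁=8, y₁=1  (since 64 − 63·1 = 1)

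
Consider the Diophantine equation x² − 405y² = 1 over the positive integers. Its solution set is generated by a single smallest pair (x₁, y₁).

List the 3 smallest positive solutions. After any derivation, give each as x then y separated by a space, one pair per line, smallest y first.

d=405: √d = [20; 8,40] (ℓ=2, even), read p_1/q_1
a_0=20:  p_0=20·1+0=20,  q_0=20·0+1=1
a_1=8:  p_1=8·20+1=161,  q_1=8·1+0=8
fundamental: x₁=161, y₁=8  (since 25921 − 405·64 = 1)
n=2: (161,8)∘(161,8) = (161·161+405·8·8, 161·8+8·161) = (51841,2576)
n=3: (51841,2576)∘(161,8) = (161·51841+405·8·2576, 161·2576+8·51841) = (16692641,829464)

161 8
51841 2576
16692641 829464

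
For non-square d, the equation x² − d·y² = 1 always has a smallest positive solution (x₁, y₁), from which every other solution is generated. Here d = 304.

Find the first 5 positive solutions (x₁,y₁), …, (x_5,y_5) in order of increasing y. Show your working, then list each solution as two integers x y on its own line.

√304 → a₀=17, period (2,3,2,1,1,1,1,1,2,3,2,34); ℓ=12 even so k=11
a_0=17:  p_0=17·1+0=17,  q_0=17·0+1=1
…
a_10=3:  p_10=3·7445+2842=25177,  q_10=3·427+163=1444
a_11=2:  p_11=2·25177+7445=57799,  q_11=2·1444+427=3315
fundamental: x₁=57799, y₁=3315  (since 3340724401 − 304·10989225 = 1)
k=2:  x_2 = 57799·57799+304·3315·3315 = 6681448801,  y_2 = 57799·3315+3315·57799 = 383207370
k=3:  x_3 = 57799·6681448801+304·3315·383207370 = 772362118440199,  y_3 = 57799·383207370+3315·6681448801 = 44298005553945
k=4:  x_4 = 57799·772362118440199+304·3315·44298005553945 = 89283516160768675201,  y_4 = 57799·44298005553945+3315·772362118440199 = 5120760845641726740
k=5:  x_5 = 57799·89283516160768675201+304·3315·5120760845641726740 = 10320995900380175197444999,  y_5 = 57799·5120760845641726740+3315·89283516160768675201 = 591949712190194322136575

57799 3315
6681448801 383207370
772362118440199 44298005553945
89283516160768675201 5120760845641726740
10320995900380175197444999 591949712190194322136575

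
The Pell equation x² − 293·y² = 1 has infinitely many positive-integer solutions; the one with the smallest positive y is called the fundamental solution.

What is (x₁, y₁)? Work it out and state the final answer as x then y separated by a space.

d=293: √d = [17; 8,1,1,8,34] (ℓ=5, odd), read p_9/q_9
k=0  a_k=17  p_k/q_k = 17/1
k=1  a_k=8  p_k/q_k = 137/8
k=2  a_k=1  p_k/q_k = 154/9
k=3  a_k=1  p_k/q_k = 291/17
k=4  a_k=8  p_k/q_k = 2482/145
k=5  a_k=34  p_k/q_k = 84679/4947
…
k=7  a_k=1  p_k/q_k = 764593/44668
k=8  a_k=1  p_k/q_k = 1444507/84389
k=9  a_k=8  p_k/q_k = 12320649/719780
fundamental: x₁=12320649, y₁=719780  (since 151798391781201 − 293·518083248400 = 1)

12320649 719780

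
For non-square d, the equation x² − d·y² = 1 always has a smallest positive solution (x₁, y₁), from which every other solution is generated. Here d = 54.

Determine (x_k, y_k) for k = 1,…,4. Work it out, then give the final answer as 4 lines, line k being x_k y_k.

√54 = [7; 2,1,6,1,2,14, …], period ℓ=6 (even) → k=5
i=0: a=7 ⇒ p=7, q=1
i=1: a=2 ⇒ p=15, q=2
i=2: a=1 ⇒ p=22, q=3
…
i=4: a=1 ⇒ p=169, q=23
i=5: a=2 ⇒ p=485, q=66
(x₁, y₁) = (485, 66);  485² − 54·66² = 1 ✓
(485+66√54)^2 = 470449 + 64020√54
(485+66√54)^3 = 456335045 + 62099334√54
(485+66√54)^4 = 442644523201 + 60236289960√54

485 66
470449 64020
456335045 62099334
442644523201 60236289960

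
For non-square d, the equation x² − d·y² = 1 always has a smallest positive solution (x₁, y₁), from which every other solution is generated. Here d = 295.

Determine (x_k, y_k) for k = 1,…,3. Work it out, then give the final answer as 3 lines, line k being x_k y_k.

2024999 117900
8201241900001 477494764200
33215013292518224999 1933852840020353700

√295 = [17; 5,1,2,3,2,6,2,3,2,1,5,34, …], period ℓ=12 (even) → k=11
i=0: a=17 ⇒ p=17, q=1
i=1: a=5 ⇒ p=86, q=5
i=2: a=1 ⇒ p=103, q=6
…
i=4: a=3 ⇒ p=979, q=57
i=5: a=2 ⇒ p=2250, q=131
…
i=8: a=3 ⇒ p=108103, q=6294
i=9: a=2 ⇒ p=247414, q=14405
i=10: a=1 ⇒ p=355517, q=20699
i=11: a=5 ⇒ p=2024999, q=117900
→ (2024999, 117900).  Check: 2024999²=4100620950001, 295·117900²=4100620950000, difference 1.
k=2:  x_2 = 2024999·2024999+295·117900·117900 = 8201241900001,  y_2 = 2024999·117900+117900·2024999 = 477494764200
k=3:  x_3 = 2024999·8201241900001+295·117900·477494764200 = 33215013292518224999,  y_3 = 2024999·477494764200+117900·8201241900001 = 1933852840020353700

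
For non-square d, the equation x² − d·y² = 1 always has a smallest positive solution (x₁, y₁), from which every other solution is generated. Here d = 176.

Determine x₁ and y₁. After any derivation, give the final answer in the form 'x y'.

√176 = [13; 3,1,3,26, …], period ℓ=4 (even) → k=3
step 0: (13, 1)  from 13·(1,0) + (0,1)
step 1: (40, 3)  from 3·(13,1) + (1,0)
step 2: (53, 4)  from 1·(40,3) + (13,1)
step 3: (199, 15)  from 3·(53,4) + (40,3)
→ (199, 15).  Check: 199²=39601, 176·15²=39600, difference 1.

199 15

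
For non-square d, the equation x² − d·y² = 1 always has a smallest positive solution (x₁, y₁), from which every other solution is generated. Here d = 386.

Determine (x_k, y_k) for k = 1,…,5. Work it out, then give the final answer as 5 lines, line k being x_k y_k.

√386 → a₀=19, period (1,1,1,4,1,18,1,4,1,1,1,38); ℓ=12 even so k=11
step 0: (19, 1)  from 19·(1,0) + (0,1)
step 1: (20, 1)  from 1·(19,1) + (1,0)
…
step 4: (275, 14)  from 4·(59,3) + (39,2)
step 5: (334, 17)  from 1·(275,14) + (59,3)
…
step 7: (6621, 337)  from 1·(6287,320) + (334,17)
…
step 10: (72163, 3673)  from 1·(39392,2005) + (32771,1668)
step 11: (111555, 5678)  from 1·(72163,3673) + (39392,2005)
→ (111555, 5678).  Check: 111555²=12444518025, 386·5678²=12444518024, difference 1.
(111555+5678√386)^2 = 24889036049 + 1266818580√386
(111555+5678√386)^3 = 5552992832780835 + 282639893378122√386
(111555+5678√386)^4 = 1238928230896843060801 + 63059786610325980840√386
(111555+5678√386)^5 = 276417277589841662462530275 + 14069268990347189691834278√386

111555 5678
24889036049 1266818580
5552992832780835 282639893378122
1238928230896843060801 63059786610325980840
276417277589841662462530275 14069268990347189691834278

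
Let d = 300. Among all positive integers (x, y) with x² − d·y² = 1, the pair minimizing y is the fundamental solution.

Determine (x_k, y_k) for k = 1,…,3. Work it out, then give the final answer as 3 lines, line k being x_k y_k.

√300 = [17; 3,8,3,34, …], period ℓ=4 (even) → k=3
i=0: a=17 ⇒ p=17, q=1
i=1: a=3 ⇒ p=52, q=3
i=2: a=8 ⇒ p=433, q=25
i=3: a=3 ⇒ p=1351, q=78
fundamental: x₁=1351, y₁=78  (since 1825201 − 300·6084 = 1)
n=2: (1351,78)∘(1351,78) = (1351·1351+300·78·78, 1351·78+78·1351) = (3650401,210756)
n=3: (3650401,210756)∘(1351,78) = (1351·3650401+300·78·210756, 1351·210756+78·3650401) = (9863382151,569462634)

1351 78
3650401 210756
9863382151 569462634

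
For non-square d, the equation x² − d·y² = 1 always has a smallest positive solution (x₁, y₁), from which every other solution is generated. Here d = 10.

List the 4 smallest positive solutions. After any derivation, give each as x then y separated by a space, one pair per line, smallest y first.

19 6
721 228
27379 8658
1039681 328776

√10 → a₀=3, period (6); ℓ=1 odd so k=1
i=0: a=3 ⇒ p=3, q=1
i=1: a=6 ⇒ p=19, q=6
→ (19, 6).  Check: 19²=361, 10·6²=360, difference 1.
(x_2, y_2) = (19·19 + 10·6·6, 19·6 + 6·19) = (721, 228)
(x_3, y_3) = (19·721 + 10·6·228, 19·228 + 6·721) = (27379, 8658)
(x_4, y_4) = (19·27379 + 10·6·8658, 19·8658 + 6·27379) = (1039681, 328776)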